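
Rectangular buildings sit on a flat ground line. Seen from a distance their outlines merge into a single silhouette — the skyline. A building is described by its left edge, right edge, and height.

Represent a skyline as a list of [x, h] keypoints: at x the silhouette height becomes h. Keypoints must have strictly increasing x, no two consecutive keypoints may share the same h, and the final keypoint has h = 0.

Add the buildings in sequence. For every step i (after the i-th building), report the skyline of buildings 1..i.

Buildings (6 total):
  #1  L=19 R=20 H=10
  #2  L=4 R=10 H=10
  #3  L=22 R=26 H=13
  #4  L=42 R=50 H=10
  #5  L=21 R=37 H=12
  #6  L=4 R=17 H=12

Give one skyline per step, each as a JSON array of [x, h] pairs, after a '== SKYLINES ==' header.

== SKYLINES ==
[[19,10],[20,0]]
[[4,10],[10,0],[19,10],[20,0]]
[[4,10],[10,0],[19,10],[20,0],[22,13],[26,0]]
[[4,10],[10,0],[19,10],[20,0],[22,13],[26,0],[42,10],[50,0]]
[[4,10],[10,0],[19,10],[20,0],[21,12],[22,13],[26,12],[37,0],[42,10],[50,0]]
[[4,12],[17,0],[19,10],[20,0],[21,12],[22,13],[26,12],[37,0],[42,10],[50,0]]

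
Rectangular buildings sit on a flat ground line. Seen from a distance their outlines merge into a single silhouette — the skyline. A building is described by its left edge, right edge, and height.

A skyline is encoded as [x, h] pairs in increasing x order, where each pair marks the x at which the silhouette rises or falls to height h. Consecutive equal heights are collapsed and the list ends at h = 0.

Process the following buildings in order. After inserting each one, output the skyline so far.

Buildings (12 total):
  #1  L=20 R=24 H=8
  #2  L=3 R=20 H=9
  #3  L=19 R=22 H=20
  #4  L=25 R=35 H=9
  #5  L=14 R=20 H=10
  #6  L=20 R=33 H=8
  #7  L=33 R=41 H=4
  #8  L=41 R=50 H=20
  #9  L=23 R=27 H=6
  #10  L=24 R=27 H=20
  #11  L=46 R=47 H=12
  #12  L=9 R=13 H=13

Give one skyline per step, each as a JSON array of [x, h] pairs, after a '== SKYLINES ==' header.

== SKYLINES ==
[[20,8],[24,0]]
[[3,9],[20,8],[24,0]]
[[3,9],[19,20],[22,8],[24,0]]
[[3,9],[19,20],[22,8],[24,0],[25,9],[35,0]]
[[3,9],[14,10],[19,20],[22,8],[24,0],[25,9],[35,0]]
[[3,9],[14,10],[19,20],[22,8],[25,9],[35,0]]
[[3,9],[14,10],[19,20],[22,8],[25,9],[35,4],[41,0]]
[[3,9],[14,10],[19,20],[22,8],[25,9],[35,4],[41,20],[50,0]]
[[3,9],[14,10],[19,20],[22,8],[25,9],[35,4],[41,20],[50,0]]
[[3,9],[14,10],[19,20],[22,8],[24,20],[27,9],[35,4],[41,20],[50,0]]
[[3,9],[14,10],[19,20],[22,8],[24,20],[27,9],[35,4],[41,20],[50,0]]
[[3,9],[9,13],[13,9],[14,10],[19,20],[22,8],[24,20],[27,9],[35,4],[41,20],[50,0]]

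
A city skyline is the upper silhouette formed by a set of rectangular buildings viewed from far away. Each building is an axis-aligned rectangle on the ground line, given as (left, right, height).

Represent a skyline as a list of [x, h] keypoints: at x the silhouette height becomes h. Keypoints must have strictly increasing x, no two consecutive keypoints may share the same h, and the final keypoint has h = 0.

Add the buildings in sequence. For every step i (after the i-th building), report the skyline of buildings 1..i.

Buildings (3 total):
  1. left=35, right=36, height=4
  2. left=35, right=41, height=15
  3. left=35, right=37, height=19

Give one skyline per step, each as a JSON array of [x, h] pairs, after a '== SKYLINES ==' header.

== SKYLINES ==
[[35,4],[36,0]]
[[35,15],[41,0]]
[[35,19],[37,15],[41,0]]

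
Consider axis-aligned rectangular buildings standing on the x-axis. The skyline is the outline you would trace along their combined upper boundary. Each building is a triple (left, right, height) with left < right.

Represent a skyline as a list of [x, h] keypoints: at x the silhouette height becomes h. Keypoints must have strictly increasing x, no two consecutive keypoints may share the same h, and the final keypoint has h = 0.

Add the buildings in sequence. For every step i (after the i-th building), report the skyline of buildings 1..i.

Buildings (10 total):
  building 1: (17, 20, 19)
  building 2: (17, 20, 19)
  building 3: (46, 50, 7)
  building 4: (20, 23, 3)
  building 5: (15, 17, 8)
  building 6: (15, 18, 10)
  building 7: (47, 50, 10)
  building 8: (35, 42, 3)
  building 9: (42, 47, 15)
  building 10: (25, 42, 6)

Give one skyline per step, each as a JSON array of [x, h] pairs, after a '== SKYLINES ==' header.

== SKYLINES ==
[[17,19],[20,0]]
[[17,19],[20,0]]
[[17,19],[20,0],[46,7],[50,0]]
[[17,19],[20,3],[23,0],[46,7],[50,0]]
[[15,8],[17,19],[20,3],[23,0],[46,7],[50,0]]
[[15,10],[17,19],[20,3],[23,0],[46,7],[50,0]]
[[15,10],[17,19],[20,3],[23,0],[46,7],[47,10],[50,0]]
[[15,10],[17,19],[20,3],[23,0],[35,3],[42,0],[46,7],[47,10],[50,0]]
[[15,10],[17,19],[20,3],[23,0],[35,3],[42,15],[47,10],[50,0]]
[[15,10],[17,19],[20,3],[23,0],[25,6],[42,15],[47,10],[50,0]]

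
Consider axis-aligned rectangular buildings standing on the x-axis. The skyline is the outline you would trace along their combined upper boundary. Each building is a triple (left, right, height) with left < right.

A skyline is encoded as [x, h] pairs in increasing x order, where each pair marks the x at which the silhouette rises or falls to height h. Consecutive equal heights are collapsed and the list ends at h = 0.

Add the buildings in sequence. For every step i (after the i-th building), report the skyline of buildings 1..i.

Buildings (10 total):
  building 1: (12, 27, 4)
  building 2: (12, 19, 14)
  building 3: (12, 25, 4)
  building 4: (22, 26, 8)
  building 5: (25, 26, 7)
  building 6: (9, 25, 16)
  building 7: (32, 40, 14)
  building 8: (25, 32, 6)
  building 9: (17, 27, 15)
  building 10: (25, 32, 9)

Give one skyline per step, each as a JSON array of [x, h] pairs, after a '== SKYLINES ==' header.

== SKYLINES ==
[[12,4],[27,0]]
[[12,14],[19,4],[27,0]]
[[12,14],[19,4],[27,0]]
[[12,14],[19,4],[22,8],[26,4],[27,0]]
[[12,14],[19,4],[22,8],[26,4],[27,0]]
[[9,16],[25,8],[26,4],[27,0]]
[[9,16],[25,8],[26,4],[27,0],[32,14],[40,0]]
[[9,16],[25,8],[26,6],[32,14],[40,0]]
[[9,16],[25,15],[27,6],[32,14],[40,0]]
[[9,16],[25,15],[27,9],[32,14],[40,0]]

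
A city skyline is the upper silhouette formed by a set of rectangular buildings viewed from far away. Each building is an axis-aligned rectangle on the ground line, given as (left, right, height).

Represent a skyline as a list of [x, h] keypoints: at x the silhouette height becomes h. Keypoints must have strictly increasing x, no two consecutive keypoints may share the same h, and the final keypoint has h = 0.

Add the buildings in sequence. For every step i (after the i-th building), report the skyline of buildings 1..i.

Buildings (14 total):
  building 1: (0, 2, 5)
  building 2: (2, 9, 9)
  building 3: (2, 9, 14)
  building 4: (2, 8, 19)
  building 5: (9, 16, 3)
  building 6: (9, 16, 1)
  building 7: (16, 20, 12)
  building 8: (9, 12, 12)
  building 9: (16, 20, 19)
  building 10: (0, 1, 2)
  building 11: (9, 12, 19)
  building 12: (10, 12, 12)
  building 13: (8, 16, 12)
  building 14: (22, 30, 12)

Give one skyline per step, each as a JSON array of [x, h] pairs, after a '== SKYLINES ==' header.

== SKYLINES ==
[[0,5],[2,0]]
[[0,5],[2,9],[9,0]]
[[0,5],[2,14],[9,0]]
[[0,5],[2,19],[8,14],[9,0]]
[[0,5],[2,19],[8,14],[9,3],[16,0]]
[[0,5],[2,19],[8,14],[9,3],[16,0]]
[[0,5],[2,19],[8,14],[9,3],[16,12],[20,0]]
[[0,5],[2,19],[8,14],[9,12],[12,3],[16,12],[20,0]]
[[0,5],[2,19],[8,14],[9,12],[12,3],[16,19],[20,0]]
[[0,5],[2,19],[8,14],[9,12],[12,3],[16,19],[20,0]]
[[0,5],[2,19],[8,14],[9,19],[12,3],[16,19],[20,0]]
[[0,5],[2,19],[8,14],[9,19],[12,3],[16,19],[20,0]]
[[0,5],[2,19],[8,14],[9,19],[12,12],[16,19],[20,0]]
[[0,5],[2,19],[8,14],[9,19],[12,12],[16,19],[20,0],[22,12],[30,0]]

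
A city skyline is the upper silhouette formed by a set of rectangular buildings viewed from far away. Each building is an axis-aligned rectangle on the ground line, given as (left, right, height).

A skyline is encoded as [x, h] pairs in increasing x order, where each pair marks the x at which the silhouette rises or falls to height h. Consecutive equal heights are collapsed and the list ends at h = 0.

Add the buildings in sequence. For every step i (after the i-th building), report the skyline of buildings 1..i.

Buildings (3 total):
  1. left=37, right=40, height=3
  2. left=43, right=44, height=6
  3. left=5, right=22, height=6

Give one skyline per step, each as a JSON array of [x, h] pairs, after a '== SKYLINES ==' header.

== SKYLINES ==
[[37,3],[40,0]]
[[37,3],[40,0],[43,6],[44,0]]
[[5,6],[22,0],[37,3],[40,0],[43,6],[44,0]]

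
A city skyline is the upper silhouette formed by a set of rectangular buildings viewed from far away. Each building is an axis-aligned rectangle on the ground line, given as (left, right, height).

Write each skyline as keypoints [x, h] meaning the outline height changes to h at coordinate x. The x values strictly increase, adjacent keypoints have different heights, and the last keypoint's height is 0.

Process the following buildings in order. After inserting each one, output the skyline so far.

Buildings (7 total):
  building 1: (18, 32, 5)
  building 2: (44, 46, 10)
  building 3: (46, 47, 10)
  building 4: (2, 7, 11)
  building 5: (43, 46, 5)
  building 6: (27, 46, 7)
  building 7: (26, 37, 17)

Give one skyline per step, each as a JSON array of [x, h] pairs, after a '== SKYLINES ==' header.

== SKYLINES ==
[[18,5],[32,0]]
[[18,5],[32,0],[44,10],[46,0]]
[[18,5],[32,0],[44,10],[47,0]]
[[2,11],[7,0],[18,5],[32,0],[44,10],[47,0]]
[[2,11],[7,0],[18,5],[32,0],[43,5],[44,10],[47,0]]
[[2,11],[7,0],[18,5],[27,7],[44,10],[47,0]]
[[2,11],[7,0],[18,5],[26,17],[37,7],[44,10],[47,0]]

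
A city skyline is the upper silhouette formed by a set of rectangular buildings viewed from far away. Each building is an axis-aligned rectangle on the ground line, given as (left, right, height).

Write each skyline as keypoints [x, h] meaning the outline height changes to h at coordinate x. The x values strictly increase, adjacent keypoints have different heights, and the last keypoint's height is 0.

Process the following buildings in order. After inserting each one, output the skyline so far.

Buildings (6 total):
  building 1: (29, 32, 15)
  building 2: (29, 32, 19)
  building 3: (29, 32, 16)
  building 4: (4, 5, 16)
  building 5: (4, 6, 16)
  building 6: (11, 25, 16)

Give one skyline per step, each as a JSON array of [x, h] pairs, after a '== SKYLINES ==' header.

== SKYLINES ==
[[29,15],[32,0]]
[[29,19],[32,0]]
[[29,19],[32,0]]
[[4,16],[5,0],[29,19],[32,0]]
[[4,16],[6,0],[29,19],[32,0]]
[[4,16],[6,0],[11,16],[25,0],[29,19],[32,0]]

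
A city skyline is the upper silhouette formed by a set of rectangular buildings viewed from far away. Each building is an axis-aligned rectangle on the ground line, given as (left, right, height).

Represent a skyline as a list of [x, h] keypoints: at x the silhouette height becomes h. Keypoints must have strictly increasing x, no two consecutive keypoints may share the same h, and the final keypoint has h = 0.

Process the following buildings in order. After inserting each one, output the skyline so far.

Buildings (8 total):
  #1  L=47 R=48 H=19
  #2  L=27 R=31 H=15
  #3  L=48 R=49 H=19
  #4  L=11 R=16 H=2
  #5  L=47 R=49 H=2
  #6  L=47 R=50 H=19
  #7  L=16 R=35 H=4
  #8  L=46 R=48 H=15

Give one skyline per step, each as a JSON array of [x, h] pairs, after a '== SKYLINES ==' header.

== SKYLINES ==
[[47,19],[48,0]]
[[27,15],[31,0],[47,19],[48,0]]
[[27,15],[31,0],[47,19],[49,0]]
[[11,2],[16,0],[27,15],[31,0],[47,19],[49,0]]
[[11,2],[16,0],[27,15],[31,0],[47,19],[49,0]]
[[11,2],[16,0],[27,15],[31,0],[47,19],[50,0]]
[[11,2],[16,4],[27,15],[31,4],[35,0],[47,19],[50,0]]
[[11,2],[16,4],[27,15],[31,4],[35,0],[46,15],[47,19],[50,0]]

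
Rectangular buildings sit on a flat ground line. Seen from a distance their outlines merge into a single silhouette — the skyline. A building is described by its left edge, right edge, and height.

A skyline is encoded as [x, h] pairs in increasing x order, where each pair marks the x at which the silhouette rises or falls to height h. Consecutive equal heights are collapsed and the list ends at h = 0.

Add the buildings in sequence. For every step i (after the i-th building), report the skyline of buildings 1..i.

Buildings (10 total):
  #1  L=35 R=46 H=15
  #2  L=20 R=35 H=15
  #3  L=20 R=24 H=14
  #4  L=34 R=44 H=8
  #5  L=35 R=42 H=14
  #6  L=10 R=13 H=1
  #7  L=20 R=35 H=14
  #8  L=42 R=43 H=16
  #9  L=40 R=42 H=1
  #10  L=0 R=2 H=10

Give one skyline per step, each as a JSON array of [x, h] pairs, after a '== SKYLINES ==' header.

== SKYLINES ==
[[35,15],[46,0]]
[[20,15],[46,0]]
[[20,15],[46,0]]
[[20,15],[46,0]]
[[20,15],[46,0]]
[[10,1],[13,0],[20,15],[46,0]]
[[10,1],[13,0],[20,15],[46,0]]
[[10,1],[13,0],[20,15],[42,16],[43,15],[46,0]]
[[10,1],[13,0],[20,15],[42,16],[43,15],[46,0]]
[[0,10],[2,0],[10,1],[13,0],[20,15],[42,16],[43,15],[46,0]]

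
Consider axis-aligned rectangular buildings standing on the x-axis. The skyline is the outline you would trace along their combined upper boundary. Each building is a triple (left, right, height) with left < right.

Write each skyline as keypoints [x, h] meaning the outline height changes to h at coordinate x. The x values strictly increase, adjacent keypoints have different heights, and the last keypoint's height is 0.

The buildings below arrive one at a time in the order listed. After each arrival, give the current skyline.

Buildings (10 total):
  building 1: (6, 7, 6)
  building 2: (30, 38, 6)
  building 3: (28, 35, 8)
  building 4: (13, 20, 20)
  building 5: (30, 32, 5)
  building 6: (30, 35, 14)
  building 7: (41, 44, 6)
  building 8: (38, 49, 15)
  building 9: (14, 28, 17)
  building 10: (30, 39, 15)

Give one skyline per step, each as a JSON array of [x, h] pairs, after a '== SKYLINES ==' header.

== SKYLINES ==
[[6,6],[7,0]]
[[6,6],[7,0],[30,6],[38,0]]
[[6,6],[7,0],[28,8],[35,6],[38,0]]
[[6,6],[7,0],[13,20],[20,0],[28,8],[35,6],[38,0]]
[[6,6],[7,0],[13,20],[20,0],[28,8],[35,6],[38,0]]
[[6,6],[7,0],[13,20],[20,0],[28,8],[30,14],[35,6],[38,0]]
[[6,6],[7,0],[13,20],[20,0],[28,8],[30,14],[35,6],[38,0],[41,6],[44,0]]
[[6,6],[7,0],[13,20],[20,0],[28,8],[30,14],[35,6],[38,15],[49,0]]
[[6,6],[7,0],[13,20],[20,17],[28,8],[30,14],[35,6],[38,15],[49,0]]
[[6,6],[7,0],[13,20],[20,17],[28,8],[30,15],[49,0]]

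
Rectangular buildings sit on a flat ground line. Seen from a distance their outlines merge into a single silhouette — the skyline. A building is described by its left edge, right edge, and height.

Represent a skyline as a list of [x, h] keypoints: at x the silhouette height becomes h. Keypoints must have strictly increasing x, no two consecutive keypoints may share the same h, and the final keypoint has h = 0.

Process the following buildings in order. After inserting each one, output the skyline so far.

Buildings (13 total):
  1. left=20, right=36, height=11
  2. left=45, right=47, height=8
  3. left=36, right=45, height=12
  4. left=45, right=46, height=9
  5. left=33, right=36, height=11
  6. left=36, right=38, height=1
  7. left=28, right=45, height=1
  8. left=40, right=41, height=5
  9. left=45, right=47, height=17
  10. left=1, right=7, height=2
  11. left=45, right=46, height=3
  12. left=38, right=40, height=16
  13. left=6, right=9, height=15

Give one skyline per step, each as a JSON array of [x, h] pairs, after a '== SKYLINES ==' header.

== SKYLINES ==
[[20,11],[36,0]]
[[20,11],[36,0],[45,8],[47,0]]
[[20,11],[36,12],[45,8],[47,0]]
[[20,11],[36,12],[45,9],[46,8],[47,0]]
[[20,11],[36,12],[45,9],[46,8],[47,0]]
[[20,11],[36,12],[45,9],[46,8],[47,0]]
[[20,11],[36,12],[45,9],[46,8],[47,0]]
[[20,11],[36,12],[45,9],[46,8],[47,0]]
[[20,11],[36,12],[45,17],[47,0]]
[[1,2],[7,0],[20,11],[36,12],[45,17],[47,0]]
[[1,2],[7,0],[20,11],[36,12],[45,17],[47,0]]
[[1,2],[7,0],[20,11],[36,12],[38,16],[40,12],[45,17],[47,0]]
[[1,2],[6,15],[9,0],[20,11],[36,12],[38,16],[40,12],[45,17],[47,0]]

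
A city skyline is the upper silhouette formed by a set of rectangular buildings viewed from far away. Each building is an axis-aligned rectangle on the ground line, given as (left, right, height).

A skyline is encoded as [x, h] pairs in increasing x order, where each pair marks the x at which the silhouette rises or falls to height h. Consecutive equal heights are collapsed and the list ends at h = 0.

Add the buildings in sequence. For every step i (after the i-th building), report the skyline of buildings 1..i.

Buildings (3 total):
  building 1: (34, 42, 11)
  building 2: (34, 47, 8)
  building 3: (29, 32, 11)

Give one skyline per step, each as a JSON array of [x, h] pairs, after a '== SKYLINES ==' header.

== SKYLINES ==
[[34,11],[42,0]]
[[34,11],[42,8],[47,0]]
[[29,11],[32,0],[34,11],[42,8],[47,0]]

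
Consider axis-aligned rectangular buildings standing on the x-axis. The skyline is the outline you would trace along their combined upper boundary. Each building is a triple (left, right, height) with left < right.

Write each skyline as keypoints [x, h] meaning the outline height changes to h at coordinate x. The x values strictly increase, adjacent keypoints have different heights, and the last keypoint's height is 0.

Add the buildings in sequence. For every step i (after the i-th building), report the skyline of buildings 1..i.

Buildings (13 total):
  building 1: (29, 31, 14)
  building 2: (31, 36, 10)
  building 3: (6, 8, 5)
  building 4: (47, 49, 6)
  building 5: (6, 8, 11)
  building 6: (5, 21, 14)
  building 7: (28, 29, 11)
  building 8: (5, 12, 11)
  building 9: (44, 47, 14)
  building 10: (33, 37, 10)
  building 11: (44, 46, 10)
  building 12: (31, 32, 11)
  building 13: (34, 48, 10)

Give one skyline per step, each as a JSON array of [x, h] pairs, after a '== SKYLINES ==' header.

== SKYLINES ==
[[29,14],[31,0]]
[[29,14],[31,10],[36,0]]
[[6,5],[8,0],[29,14],[31,10],[36,0]]
[[6,5],[8,0],[29,14],[31,10],[36,0],[47,6],[49,0]]
[[6,11],[8,0],[29,14],[31,10],[36,0],[47,6],[49,0]]
[[5,14],[21,0],[29,14],[31,10],[36,0],[47,6],[49,0]]
[[5,14],[21,0],[28,11],[29,14],[31,10],[36,0],[47,6],[49,0]]
[[5,14],[21,0],[28,11],[29,14],[31,10],[36,0],[47,6],[49,0]]
[[5,14],[21,0],[28,11],[29,14],[31,10],[36,0],[44,14],[47,6],[49,0]]
[[5,14],[21,0],[28,11],[29,14],[31,10],[37,0],[44,14],[47,6],[49,0]]
[[5,14],[21,0],[28,11],[29,14],[31,10],[37,0],[44,14],[47,6],[49,0]]
[[5,14],[21,0],[28,11],[29,14],[31,11],[32,10],[37,0],[44,14],[47,6],[49,0]]
[[5,14],[21,0],[28,11],[29,14],[31,11],[32,10],[44,14],[47,10],[48,6],[49,0]]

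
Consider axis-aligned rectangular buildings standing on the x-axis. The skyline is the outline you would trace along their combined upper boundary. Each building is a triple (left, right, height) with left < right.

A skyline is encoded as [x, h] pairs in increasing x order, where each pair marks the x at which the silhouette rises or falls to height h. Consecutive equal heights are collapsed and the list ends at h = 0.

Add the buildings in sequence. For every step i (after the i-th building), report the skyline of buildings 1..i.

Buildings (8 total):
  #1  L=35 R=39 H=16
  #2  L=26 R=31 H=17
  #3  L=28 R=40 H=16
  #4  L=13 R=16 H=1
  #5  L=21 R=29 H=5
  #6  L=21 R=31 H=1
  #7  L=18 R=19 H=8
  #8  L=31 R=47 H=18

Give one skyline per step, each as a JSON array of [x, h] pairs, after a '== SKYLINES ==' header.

== SKYLINES ==
[[35,16],[39,0]]
[[26,17],[31,0],[35,16],[39,0]]
[[26,17],[31,16],[40,0]]
[[13,1],[16,0],[26,17],[31,16],[40,0]]
[[13,1],[16,0],[21,5],[26,17],[31,16],[40,0]]
[[13,1],[16,0],[21,5],[26,17],[31,16],[40,0]]
[[13,1],[16,0],[18,8],[19,0],[21,5],[26,17],[31,16],[40,0]]
[[13,1],[16,0],[18,8],[19,0],[21,5],[26,17],[31,18],[47,0]]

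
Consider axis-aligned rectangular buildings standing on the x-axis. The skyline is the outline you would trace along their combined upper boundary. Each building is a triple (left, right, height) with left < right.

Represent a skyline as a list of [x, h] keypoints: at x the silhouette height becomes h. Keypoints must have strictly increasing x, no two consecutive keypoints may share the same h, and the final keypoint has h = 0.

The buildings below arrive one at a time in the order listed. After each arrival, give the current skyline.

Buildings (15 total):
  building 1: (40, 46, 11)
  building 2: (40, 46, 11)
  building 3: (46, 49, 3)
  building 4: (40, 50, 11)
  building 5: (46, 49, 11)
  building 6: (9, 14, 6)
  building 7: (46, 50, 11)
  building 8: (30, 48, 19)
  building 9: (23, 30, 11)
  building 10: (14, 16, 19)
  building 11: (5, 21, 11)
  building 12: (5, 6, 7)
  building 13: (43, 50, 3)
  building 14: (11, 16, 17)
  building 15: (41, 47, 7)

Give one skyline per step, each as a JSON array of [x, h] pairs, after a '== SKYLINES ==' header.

== SKYLINES ==
[[40,11],[46,0]]
[[40,11],[46,0]]
[[40,11],[46,3],[49,0]]
[[40,11],[50,0]]
[[40,11],[50,0]]
[[9,6],[14,0],[40,11],[50,0]]
[[9,6],[14,0],[40,11],[50,0]]
[[9,6],[14,0],[30,19],[48,11],[50,0]]
[[9,6],[14,0],[23,11],[30,19],[48,11],[50,0]]
[[9,6],[14,19],[16,0],[23,11],[30,19],[48,11],[50,0]]
[[5,11],[14,19],[16,11],[21,0],[23,11],[30,19],[48,11],[50,0]]
[[5,11],[14,19],[16,11],[21,0],[23,11],[30,19],[48,11],[50,0]]
[[5,11],[14,19],[16,11],[21,0],[23,11],[30,19],[48,11],[50,0]]
[[5,11],[11,17],[14,19],[16,11],[21,0],[23,11],[30,19],[48,11],[50,0]]
[[5,11],[11,17],[14,19],[16,11],[21,0],[23,11],[30,19],[48,11],[50,0]]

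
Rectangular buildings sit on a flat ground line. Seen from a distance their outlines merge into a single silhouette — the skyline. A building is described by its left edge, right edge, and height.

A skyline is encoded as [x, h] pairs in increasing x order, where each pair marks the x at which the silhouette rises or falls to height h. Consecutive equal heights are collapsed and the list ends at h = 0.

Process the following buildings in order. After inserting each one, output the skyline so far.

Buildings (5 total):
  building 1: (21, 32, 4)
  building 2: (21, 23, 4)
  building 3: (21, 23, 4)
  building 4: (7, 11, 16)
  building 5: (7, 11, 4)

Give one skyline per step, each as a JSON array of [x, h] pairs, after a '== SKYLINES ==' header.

== SKYLINES ==
[[21,4],[32,0]]
[[21,4],[32,0]]
[[21,4],[32,0]]
[[7,16],[11,0],[21,4],[32,0]]
[[7,16],[11,0],[21,4],[32,0]]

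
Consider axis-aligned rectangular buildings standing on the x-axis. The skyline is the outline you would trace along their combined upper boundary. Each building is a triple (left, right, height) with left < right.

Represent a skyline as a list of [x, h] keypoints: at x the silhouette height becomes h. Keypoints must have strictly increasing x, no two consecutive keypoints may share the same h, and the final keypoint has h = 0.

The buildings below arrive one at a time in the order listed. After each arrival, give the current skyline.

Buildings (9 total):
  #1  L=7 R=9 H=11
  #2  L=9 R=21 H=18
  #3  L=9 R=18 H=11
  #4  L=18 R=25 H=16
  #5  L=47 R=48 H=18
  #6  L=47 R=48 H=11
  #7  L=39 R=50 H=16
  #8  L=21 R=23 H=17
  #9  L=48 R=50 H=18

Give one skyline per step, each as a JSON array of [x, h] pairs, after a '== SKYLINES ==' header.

== SKYLINES ==
[[7,11],[9,0]]
[[7,11],[9,18],[21,0]]
[[7,11],[9,18],[21,0]]
[[7,11],[9,18],[21,16],[25,0]]
[[7,11],[9,18],[21,16],[25,0],[47,18],[48,0]]
[[7,11],[9,18],[21,16],[25,0],[47,18],[48,0]]
[[7,11],[9,18],[21,16],[25,0],[39,16],[47,18],[48,16],[50,0]]
[[7,11],[9,18],[21,17],[23,16],[25,0],[39,16],[47,18],[48,16],[50,0]]
[[7,11],[9,18],[21,17],[23,16],[25,0],[39,16],[47,18],[50,0]]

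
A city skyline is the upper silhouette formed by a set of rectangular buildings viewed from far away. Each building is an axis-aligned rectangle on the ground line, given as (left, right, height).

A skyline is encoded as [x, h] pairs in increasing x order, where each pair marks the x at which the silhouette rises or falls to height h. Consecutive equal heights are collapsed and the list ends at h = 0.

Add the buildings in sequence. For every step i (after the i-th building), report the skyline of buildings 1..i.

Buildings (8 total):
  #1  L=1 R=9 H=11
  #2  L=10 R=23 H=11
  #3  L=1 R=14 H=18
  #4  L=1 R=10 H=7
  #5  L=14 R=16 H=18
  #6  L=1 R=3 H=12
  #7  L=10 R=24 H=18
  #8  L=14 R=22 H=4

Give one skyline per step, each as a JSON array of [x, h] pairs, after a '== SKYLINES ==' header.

== SKYLINES ==
[[1,11],[9,0]]
[[1,11],[9,0],[10,11],[23,0]]
[[1,18],[14,11],[23,0]]
[[1,18],[14,11],[23,0]]
[[1,18],[16,11],[23,0]]
[[1,18],[16,11],[23,0]]
[[1,18],[24,0]]
[[1,18],[24,0]]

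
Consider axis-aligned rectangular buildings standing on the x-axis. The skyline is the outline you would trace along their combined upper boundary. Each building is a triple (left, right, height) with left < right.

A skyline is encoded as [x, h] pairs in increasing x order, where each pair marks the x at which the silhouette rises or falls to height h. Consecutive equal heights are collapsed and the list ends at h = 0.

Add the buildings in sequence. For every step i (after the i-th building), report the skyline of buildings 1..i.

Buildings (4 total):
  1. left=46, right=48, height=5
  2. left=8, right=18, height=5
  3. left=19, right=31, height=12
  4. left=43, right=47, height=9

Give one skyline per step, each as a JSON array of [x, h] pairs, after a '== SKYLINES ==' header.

== SKYLINES ==
[[46,5],[48,0]]
[[8,5],[18,0],[46,5],[48,0]]
[[8,5],[18,0],[19,12],[31,0],[46,5],[48,0]]
[[8,5],[18,0],[19,12],[31,0],[43,9],[47,5],[48,0]]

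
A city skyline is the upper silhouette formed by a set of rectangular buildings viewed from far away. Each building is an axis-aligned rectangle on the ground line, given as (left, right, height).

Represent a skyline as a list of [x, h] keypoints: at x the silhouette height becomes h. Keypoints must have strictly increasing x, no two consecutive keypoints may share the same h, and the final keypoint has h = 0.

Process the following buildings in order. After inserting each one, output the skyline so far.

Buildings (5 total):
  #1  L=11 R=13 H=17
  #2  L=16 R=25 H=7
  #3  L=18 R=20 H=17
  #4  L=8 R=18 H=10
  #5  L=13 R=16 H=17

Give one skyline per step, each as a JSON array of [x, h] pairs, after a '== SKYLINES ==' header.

== SKYLINES ==
[[11,17],[13,0]]
[[11,17],[13,0],[16,7],[25,0]]
[[11,17],[13,0],[16,7],[18,17],[20,7],[25,0]]
[[8,10],[11,17],[13,10],[18,17],[20,7],[25,0]]
[[8,10],[11,17],[16,10],[18,17],[20,7],[25,0]]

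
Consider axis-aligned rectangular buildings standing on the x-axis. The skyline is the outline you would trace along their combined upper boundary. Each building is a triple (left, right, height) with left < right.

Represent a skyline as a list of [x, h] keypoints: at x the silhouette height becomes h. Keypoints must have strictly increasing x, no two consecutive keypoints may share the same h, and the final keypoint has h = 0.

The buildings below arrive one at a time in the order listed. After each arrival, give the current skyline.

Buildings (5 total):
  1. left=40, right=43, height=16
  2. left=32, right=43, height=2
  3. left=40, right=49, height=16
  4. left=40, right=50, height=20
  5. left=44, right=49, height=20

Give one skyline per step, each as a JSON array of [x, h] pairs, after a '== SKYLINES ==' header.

== SKYLINES ==
[[40,16],[43,0]]
[[32,2],[40,16],[43,0]]
[[32,2],[40,16],[49,0]]
[[32,2],[40,20],[50,0]]
[[32,2],[40,20],[50,0]]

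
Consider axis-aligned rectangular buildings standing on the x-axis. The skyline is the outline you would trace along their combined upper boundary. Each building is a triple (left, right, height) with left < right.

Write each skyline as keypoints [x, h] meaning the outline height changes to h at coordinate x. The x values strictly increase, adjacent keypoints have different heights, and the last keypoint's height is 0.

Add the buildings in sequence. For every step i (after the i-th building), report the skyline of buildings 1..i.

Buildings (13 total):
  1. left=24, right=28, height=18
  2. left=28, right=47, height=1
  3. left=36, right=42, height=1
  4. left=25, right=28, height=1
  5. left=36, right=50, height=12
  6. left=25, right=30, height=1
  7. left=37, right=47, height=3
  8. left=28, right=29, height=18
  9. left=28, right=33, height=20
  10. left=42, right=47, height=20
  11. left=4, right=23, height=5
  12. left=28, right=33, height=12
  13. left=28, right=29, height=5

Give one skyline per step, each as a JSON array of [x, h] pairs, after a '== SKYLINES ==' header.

== SKYLINES ==
[[24,18],[28,0]]
[[24,18],[28,1],[47,0]]
[[24,18],[28,1],[47,0]]
[[24,18],[28,1],[47,0]]
[[24,18],[28,1],[36,12],[50,0]]
[[24,18],[28,1],[36,12],[50,0]]
[[24,18],[28,1],[36,12],[50,0]]
[[24,18],[29,1],[36,12],[50,0]]
[[24,18],[28,20],[33,1],[36,12],[50,0]]
[[24,18],[28,20],[33,1],[36,12],[42,20],[47,12],[50,0]]
[[4,5],[23,0],[24,18],[28,20],[33,1],[36,12],[42,20],[47,12],[50,0]]
[[4,5],[23,0],[24,18],[28,20],[33,1],[36,12],[42,20],[47,12],[50,0]]
[[4,5],[23,0],[24,18],[28,20],[33,1],[36,12],[42,20],[47,12],[50,0]]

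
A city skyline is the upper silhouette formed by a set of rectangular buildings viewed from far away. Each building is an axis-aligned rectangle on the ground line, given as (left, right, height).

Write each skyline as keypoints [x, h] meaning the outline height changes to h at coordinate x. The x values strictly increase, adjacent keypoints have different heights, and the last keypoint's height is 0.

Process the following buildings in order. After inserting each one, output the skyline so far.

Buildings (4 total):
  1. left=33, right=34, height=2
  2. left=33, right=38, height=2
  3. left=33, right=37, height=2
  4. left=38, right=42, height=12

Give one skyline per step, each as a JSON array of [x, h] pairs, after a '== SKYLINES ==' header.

== SKYLINES ==
[[33,2],[34,0]]
[[33,2],[38,0]]
[[33,2],[38,0]]
[[33,2],[38,12],[42,0]]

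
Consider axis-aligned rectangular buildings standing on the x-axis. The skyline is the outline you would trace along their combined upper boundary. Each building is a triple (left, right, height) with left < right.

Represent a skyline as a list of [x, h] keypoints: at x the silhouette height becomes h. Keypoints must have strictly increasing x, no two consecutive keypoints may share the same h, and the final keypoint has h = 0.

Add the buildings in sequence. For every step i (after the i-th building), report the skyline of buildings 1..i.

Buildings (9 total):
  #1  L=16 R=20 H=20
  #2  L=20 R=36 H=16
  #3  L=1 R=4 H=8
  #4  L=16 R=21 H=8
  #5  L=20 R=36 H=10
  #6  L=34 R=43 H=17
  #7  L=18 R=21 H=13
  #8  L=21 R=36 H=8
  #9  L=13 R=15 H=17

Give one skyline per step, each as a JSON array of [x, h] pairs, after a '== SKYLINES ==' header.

== SKYLINES ==
[[16,20],[20,0]]
[[16,20],[20,16],[36,0]]
[[1,8],[4,0],[16,20],[20,16],[36,0]]
[[1,8],[4,0],[16,20],[20,16],[36,0]]
[[1,8],[4,0],[16,20],[20,16],[36,0]]
[[1,8],[4,0],[16,20],[20,16],[34,17],[43,0]]
[[1,8],[4,0],[16,20],[20,16],[34,17],[43,0]]
[[1,8],[4,0],[16,20],[20,16],[34,17],[43,0]]
[[1,8],[4,0],[13,17],[15,0],[16,20],[20,16],[34,17],[43,0]]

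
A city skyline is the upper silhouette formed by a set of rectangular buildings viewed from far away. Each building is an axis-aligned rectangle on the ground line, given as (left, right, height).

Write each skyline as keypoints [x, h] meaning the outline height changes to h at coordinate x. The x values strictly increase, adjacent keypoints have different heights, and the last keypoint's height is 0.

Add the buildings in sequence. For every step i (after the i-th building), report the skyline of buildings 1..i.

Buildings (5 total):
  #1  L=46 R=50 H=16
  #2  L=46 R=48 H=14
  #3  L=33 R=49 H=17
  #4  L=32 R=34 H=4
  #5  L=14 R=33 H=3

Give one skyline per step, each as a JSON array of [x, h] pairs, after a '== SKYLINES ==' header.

== SKYLINES ==
[[46,16],[50,0]]
[[46,16],[50,0]]
[[33,17],[49,16],[50,0]]
[[32,4],[33,17],[49,16],[50,0]]
[[14,3],[32,4],[33,17],[49,16],[50,0]]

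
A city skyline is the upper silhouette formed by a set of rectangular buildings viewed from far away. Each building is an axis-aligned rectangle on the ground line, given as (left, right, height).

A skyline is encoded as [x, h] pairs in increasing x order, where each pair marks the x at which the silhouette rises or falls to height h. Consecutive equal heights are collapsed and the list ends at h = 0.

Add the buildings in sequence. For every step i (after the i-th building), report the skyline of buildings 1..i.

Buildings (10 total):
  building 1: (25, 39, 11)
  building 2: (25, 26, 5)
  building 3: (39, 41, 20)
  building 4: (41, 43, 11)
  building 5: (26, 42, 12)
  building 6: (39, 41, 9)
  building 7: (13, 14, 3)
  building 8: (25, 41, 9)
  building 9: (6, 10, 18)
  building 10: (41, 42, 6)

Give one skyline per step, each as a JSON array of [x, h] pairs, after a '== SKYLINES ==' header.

== SKYLINES ==
[[25,11],[39,0]]
[[25,11],[39,0]]
[[25,11],[39,20],[41,0]]
[[25,11],[39,20],[41,11],[43,0]]
[[25,11],[26,12],[39,20],[41,12],[42,11],[43,0]]
[[25,11],[26,12],[39,20],[41,12],[42,11],[43,0]]
[[13,3],[14,0],[25,11],[26,12],[39,20],[41,12],[42,11],[43,0]]
[[13,3],[14,0],[25,11],[26,12],[39,20],[41,12],[42,11],[43,0]]
[[6,18],[10,0],[13,3],[14,0],[25,11],[26,12],[39,20],[41,12],[42,11],[43,0]]
[[6,18],[10,0],[13,3],[14,0],[25,11],[26,12],[39,20],[41,12],[42,11],[43,0]]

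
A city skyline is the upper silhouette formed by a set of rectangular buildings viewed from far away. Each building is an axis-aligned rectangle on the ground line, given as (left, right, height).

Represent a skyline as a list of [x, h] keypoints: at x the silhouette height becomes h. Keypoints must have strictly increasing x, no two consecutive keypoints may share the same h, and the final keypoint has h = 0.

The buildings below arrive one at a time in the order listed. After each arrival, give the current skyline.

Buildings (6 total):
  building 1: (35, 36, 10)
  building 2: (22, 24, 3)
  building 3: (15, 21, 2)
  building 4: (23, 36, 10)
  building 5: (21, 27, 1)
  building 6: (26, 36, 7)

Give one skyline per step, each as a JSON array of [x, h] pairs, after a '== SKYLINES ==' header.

== SKYLINES ==
[[35,10],[36,0]]
[[22,3],[24,0],[35,10],[36,0]]
[[15,2],[21,0],[22,3],[24,0],[35,10],[36,0]]
[[15,2],[21,0],[22,3],[23,10],[36,0]]
[[15,2],[21,1],[22,3],[23,10],[36,0]]
[[15,2],[21,1],[22,3],[23,10],[36,0]]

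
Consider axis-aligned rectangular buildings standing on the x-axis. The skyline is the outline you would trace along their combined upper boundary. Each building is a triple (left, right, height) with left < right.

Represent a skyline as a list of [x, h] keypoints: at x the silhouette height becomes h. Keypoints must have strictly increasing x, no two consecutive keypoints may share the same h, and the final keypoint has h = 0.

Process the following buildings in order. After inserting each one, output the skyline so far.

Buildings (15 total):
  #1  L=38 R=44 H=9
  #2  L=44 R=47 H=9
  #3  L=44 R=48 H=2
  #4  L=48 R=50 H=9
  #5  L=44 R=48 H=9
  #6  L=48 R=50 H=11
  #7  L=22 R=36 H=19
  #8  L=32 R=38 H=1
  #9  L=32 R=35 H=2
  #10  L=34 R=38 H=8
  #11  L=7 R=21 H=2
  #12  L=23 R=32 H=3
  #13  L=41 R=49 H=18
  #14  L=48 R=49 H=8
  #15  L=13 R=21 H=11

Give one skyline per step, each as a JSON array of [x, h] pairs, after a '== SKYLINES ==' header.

== SKYLINES ==
[[38,9],[44,0]]
[[38,9],[47,0]]
[[38,9],[47,2],[48,0]]
[[38,9],[47,2],[48,9],[50,0]]
[[38,9],[50,0]]
[[38,9],[48,11],[50,0]]
[[22,19],[36,0],[38,9],[48,11],[50,0]]
[[22,19],[36,1],[38,9],[48,11],[50,0]]
[[22,19],[36,1],[38,9],[48,11],[50,0]]
[[22,19],[36,8],[38,9],[48,11],[50,0]]
[[7,2],[21,0],[22,19],[36,8],[38,9],[48,11],[50,0]]
[[7,2],[21,0],[22,19],[36,8],[38,9],[48,11],[50,0]]
[[7,2],[21,0],[22,19],[36,8],[38,9],[41,18],[49,11],[50,0]]
[[7,2],[21,0],[22,19],[36,8],[38,9],[41,18],[49,11],[50,0]]
[[7,2],[13,11],[21,0],[22,19],[36,8],[38,9],[41,18],[49,11],[50,0]]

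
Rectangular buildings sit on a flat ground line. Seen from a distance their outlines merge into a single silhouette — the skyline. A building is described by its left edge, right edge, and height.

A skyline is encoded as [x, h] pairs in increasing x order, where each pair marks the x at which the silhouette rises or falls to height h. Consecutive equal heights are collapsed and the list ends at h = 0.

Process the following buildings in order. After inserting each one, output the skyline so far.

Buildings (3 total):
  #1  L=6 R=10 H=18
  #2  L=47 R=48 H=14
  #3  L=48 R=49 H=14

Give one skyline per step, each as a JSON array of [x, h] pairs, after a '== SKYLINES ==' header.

== SKYLINES ==
[[6,18],[10,0]]
[[6,18],[10,0],[47,14],[48,0]]
[[6,18],[10,0],[47,14],[49,0]]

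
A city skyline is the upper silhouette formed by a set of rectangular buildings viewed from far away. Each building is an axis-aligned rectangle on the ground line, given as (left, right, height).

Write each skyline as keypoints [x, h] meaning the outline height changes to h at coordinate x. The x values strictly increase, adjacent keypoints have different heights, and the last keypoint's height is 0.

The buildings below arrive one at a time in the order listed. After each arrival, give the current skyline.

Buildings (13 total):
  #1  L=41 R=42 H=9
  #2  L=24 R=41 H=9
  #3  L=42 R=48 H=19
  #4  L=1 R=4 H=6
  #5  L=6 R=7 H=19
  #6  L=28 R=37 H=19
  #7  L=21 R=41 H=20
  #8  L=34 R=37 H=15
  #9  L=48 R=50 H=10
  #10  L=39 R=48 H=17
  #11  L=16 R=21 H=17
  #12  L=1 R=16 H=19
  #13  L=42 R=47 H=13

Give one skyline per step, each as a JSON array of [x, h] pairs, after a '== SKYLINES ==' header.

== SKYLINES ==
[[41,9],[42,0]]
[[24,9],[42,0]]
[[24,9],[42,19],[48,0]]
[[1,6],[4,0],[24,9],[42,19],[48,0]]
[[1,6],[4,0],[6,19],[7,0],[24,9],[42,19],[48,0]]
[[1,6],[4,0],[6,19],[7,0],[24,9],[28,19],[37,9],[42,19],[48,0]]
[[1,6],[4,0],[6,19],[7,0],[21,20],[41,9],[42,19],[48,0]]
[[1,6],[4,0],[6,19],[7,0],[21,20],[41,9],[42,19],[48,0]]
[[1,6],[4,0],[6,19],[7,0],[21,20],[41,9],[42,19],[48,10],[50,0]]
[[1,6],[4,0],[6,19],[7,0],[21,20],[41,17],[42,19],[48,10],[50,0]]
[[1,6],[4,0],[6,19],[7,0],[16,17],[21,20],[41,17],[42,19],[48,10],[50,0]]
[[1,19],[16,17],[21,20],[41,17],[42,19],[48,10],[50,0]]
[[1,19],[16,17],[21,20],[41,17],[42,19],[48,10],[50,0]]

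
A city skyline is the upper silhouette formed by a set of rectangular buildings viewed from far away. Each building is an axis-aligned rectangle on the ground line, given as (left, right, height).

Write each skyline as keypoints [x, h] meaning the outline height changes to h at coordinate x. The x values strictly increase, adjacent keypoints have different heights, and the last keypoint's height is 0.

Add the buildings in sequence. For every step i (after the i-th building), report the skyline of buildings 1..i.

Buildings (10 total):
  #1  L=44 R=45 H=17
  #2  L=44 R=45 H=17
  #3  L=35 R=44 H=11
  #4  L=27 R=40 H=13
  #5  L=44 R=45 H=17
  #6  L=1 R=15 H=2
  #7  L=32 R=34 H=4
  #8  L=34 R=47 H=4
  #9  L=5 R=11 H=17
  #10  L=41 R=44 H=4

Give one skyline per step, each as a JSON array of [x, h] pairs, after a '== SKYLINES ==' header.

== SKYLINES ==
[[44,17],[45,0]]
[[44,17],[45,0]]
[[35,11],[44,17],[45,0]]
[[27,13],[40,11],[44,17],[45,0]]
[[27,13],[40,11],[44,17],[45,0]]
[[1,2],[15,0],[27,13],[40,11],[44,17],[45,0]]
[[1,2],[15,0],[27,13],[40,11],[44,17],[45,0]]
[[1,2],[15,0],[27,13],[40,11],[44,17],[45,4],[47,0]]
[[1,2],[5,17],[11,2],[15,0],[27,13],[40,11],[44,17],[45,4],[47,0]]
[[1,2],[5,17],[11,2],[15,0],[27,13],[40,11],[44,17],[45,4],[47,0]]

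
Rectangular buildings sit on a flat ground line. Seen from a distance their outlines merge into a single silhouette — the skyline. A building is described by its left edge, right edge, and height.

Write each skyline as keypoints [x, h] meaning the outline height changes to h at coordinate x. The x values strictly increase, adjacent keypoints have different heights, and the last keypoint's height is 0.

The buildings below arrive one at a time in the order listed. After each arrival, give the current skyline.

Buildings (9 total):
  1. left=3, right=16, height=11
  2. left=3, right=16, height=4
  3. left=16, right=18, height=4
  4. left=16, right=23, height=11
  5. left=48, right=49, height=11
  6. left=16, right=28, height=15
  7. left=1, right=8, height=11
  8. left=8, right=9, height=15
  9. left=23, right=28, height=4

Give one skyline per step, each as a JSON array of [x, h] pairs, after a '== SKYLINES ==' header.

== SKYLINES ==
[[3,11],[16,0]]
[[3,11],[16,0]]
[[3,11],[16,4],[18,0]]
[[3,11],[23,0]]
[[3,11],[23,0],[48,11],[49,0]]
[[3,11],[16,15],[28,0],[48,11],[49,0]]
[[1,11],[16,15],[28,0],[48,11],[49,0]]
[[1,11],[8,15],[9,11],[16,15],[28,0],[48,11],[49,0]]
[[1,11],[8,15],[9,11],[16,15],[28,0],[48,11],[49,0]]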